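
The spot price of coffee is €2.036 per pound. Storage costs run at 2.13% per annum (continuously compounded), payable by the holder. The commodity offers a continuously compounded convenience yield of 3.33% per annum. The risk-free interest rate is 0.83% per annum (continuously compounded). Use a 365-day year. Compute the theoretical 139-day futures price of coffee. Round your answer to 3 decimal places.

€2.033 per pound

Net carry = r + u − y = 0.0083 + 0.0213 − 0.0333 = -0.0037
F = S·e^((r+u−y)T) = 2.036 · e^(-0.0037 × 139/365) = 2.036 · e^-0.001409
= 2.036 × 0.998592 = €2.033 per pound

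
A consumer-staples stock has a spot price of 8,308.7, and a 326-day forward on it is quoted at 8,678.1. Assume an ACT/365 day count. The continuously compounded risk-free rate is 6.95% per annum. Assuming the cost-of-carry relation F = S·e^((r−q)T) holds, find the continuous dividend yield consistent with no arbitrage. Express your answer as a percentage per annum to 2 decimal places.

From F = S·e^((r−q)T): (r − q) = ln(F/S)/T
ln(8678.1/8308.7) = ln(1.044459) = 0.043499
(r − q) = 0.043499 / (326/365) = 0.048703
q = r − ln(F/S)/T = 0.0695 − 0.048703 = 0.020797
q = 2.08%

2.08%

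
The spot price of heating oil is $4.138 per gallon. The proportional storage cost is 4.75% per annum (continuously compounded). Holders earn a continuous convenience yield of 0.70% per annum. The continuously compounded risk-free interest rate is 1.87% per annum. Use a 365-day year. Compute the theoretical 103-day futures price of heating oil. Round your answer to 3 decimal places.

$4.208 per gallon

Net carry = r + u − y = 0.0187 + 0.0475 − 0.0070 = 0.0592
F = S·e^((r+u−y)T) = 4.138 · e^(0.0592 × 103/365) = 4.138 · e^0.016706
= 4.138 × 1.016846 = $4.208 per gallon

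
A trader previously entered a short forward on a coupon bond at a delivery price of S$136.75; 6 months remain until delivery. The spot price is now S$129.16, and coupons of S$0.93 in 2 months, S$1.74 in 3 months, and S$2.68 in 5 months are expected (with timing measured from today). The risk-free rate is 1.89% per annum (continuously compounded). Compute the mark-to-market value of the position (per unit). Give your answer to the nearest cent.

PV(remaining coupons) I = 0.93·e^(−0.0189·2/12) + 1.74·e^(−0.0189·3/12) + 2.68·e^(−0.0189·5/12) = 5.3179
Current forward F = (S − I)·e^(rT) = (129.16 − 5.3179)·e^(0.0189·6/12) = 123.8421 × 1.009495 = 125.0180
Value (long) = (F − K)·e^(−rT) = (125.0180 − 136.75) × 0.990595 = -11.6217
Short position value = −(long value) = S$11.62

S$11.62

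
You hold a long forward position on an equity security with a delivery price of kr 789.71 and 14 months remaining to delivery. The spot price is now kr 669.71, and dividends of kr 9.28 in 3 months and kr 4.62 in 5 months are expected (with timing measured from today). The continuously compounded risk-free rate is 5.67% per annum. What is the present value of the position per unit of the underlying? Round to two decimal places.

-kr 83.11

PV(remaining dividends) I = 9.28·e^(−0.0567·3/12) + 4.62·e^(−0.0567·5/12) = 13.6615
Current forward F = (S − I)·e^(rT) = (669.71 − 13.6615)·e^(0.0567·14/12) = 656.0485 × 1.068387 = 700.9137
Value (long) = (F − K)·e^(−rT) = (700.9137 − 789.71) × 0.935990 = -83.1124
Value = -kr 83.11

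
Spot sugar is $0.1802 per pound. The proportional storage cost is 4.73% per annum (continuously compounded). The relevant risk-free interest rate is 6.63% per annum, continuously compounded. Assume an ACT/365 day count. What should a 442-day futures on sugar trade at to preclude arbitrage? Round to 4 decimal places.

$0.2068 per pound

Net carry = r + u − y = 0.0663 + 0.0473 − 0.0000 = 0.1136
F = S·e^((r+u−y)T) = 0.1802 · e^(0.1136 × 442/365) = 0.1802 · e^0.137565
= 0.1802 × 1.147476 = $0.2068 per pound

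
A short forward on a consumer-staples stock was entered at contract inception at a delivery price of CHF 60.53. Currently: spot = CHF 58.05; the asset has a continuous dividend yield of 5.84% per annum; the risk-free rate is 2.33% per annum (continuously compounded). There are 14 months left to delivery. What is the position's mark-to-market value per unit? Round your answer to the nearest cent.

CHF 4.68

Current fair forward for the remaining 14 months: F = S·e^((r − q)·T), (r − q) = 0.0233 − 0.0584 = -0.0351
F = 58.05 · e^(-0.0351 × 14/12) = 58.05 × 0.959877 = 55.7209
Value of long forward = (F − K)·e^(−rT) = (55.7209 − 60.53) · e^(−0.0233·14/12)
= -4.8091 × 0.973183 = -4.68
Short position value = −(long value) = CHF 4.68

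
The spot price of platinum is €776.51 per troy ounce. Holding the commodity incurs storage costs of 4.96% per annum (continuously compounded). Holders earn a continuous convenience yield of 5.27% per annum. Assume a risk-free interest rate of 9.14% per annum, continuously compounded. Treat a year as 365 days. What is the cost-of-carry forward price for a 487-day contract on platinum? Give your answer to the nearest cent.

Net carry = r + u − y = 0.0914 + 0.0496 − 0.0527 = 0.0883
F = S·e^((r+u−y)T) = 776.51 · e^(0.0883 × 487/365) = 776.51 · e^0.117814
= 776.51 × 1.125035 = €873.60 per troy ounce

€873.60 per troy ounce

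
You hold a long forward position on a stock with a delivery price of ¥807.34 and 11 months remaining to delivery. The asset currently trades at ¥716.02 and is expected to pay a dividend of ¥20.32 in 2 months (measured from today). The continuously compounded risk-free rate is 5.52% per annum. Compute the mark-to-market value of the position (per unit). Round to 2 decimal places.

-¥71.62

PV(remaining dividends) I = 20.32·e^(−0.0552·2/12) = 20.1339
Current forward F = (S − I)·e^(rT) = (716.02 − 20.1339)·e^(0.0552·11/12) = 695.8861 × 1.051902 = 732.0040
Value (long) = (F − K)·e^(−rT) = (732.0040 − 807.34) × 0.950659 = -71.6188
Value = -¥71.62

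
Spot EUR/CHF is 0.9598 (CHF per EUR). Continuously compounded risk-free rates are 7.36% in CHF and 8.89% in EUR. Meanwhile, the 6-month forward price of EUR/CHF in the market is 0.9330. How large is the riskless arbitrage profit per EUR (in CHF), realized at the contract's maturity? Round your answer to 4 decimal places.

Fair forward: F* = S·e^(carry·T), with carry = (r_CHF − r_EUR) = 0.0736 − 0.0889 = -0.0153
F* = 0.9598 · e^(-0.0153 × 6/12) = 0.9598 · e^-0.007650 = 0.9598 × 0.992379 = 0.9525
Market 0.9330 < fair 0.9525: forward underpriced → reverse cash-and-carry (short spot, go long the forward).
At maturity, profit = |F_mkt − F*| = |0.9330 − 0.9525| = 0.0195 per EUR (in CHF)

0.0195 per EUR (in CHF)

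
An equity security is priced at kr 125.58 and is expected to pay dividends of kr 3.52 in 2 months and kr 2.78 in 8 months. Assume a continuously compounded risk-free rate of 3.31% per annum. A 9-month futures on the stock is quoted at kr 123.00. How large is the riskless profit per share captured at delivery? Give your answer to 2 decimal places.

kr 0.64 per share

PV(dividends) I = 3.52·e^(−0.0331·2/12) + 2.78·e^(−0.0331·8/12) = 6.2200
Fair futures F* = (S − I)·e^(rT) = (125.58 − 6.2200)·e^0.024825 = 119.3600 × 1.025136 = 122.3602
Market kr 123.00 > fair 122.3602: forward overpriced → cash-and-carry (borrow at r, buy the stock and collect the dividends, short the forward).
Profit at T = |F_mkt − F*| = |123.00 − 122.3602| = kr 0.64 per share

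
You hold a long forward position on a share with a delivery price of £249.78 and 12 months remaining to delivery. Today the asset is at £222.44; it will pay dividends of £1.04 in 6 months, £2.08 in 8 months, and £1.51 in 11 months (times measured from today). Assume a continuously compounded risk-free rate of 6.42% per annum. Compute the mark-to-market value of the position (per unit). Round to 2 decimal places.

-£16.23

PV(remaining dividends) I = 1.04·e^(−0.0642·6/12) + 2.08·e^(−0.0642·8/12) + 1.51·e^(−0.0642·11/12) = 4.4237
Current forward F = (S − I)·e^(rT) = (222.44 − 4.4237)·e^(0.0642·12/12) = 218.0163 × 1.066306 = 232.4721
Value (long) = (F − K)·e^(−rT) = (232.4721 − 249.78) × 0.937817 = -16.2316
Value = -£16.23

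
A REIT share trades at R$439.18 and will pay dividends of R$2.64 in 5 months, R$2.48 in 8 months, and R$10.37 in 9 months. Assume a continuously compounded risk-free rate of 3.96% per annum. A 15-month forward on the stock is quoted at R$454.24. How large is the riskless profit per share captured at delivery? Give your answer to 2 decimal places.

PV(dividends) I = 2.64·e^(−0.0396·5/12) + 2.48·e^(−0.0396·8/12) + 10.37·e^(−0.0396·9/12) = 15.0787
Fair forward F* = (S − I)·e^(rT) = (439.18 − 15.0787)·e^0.049500 = 424.1013 × 1.050746 = 445.6227
Market R$454.24 > fair 445.6227: forward overpriced → cash-and-carry (borrow at r, buy the stock and collect the dividends, short the forward).
Profit at T = |F_mkt − F*| = |454.24 − 445.6227| = R$8.62 per share

R$8.62 per share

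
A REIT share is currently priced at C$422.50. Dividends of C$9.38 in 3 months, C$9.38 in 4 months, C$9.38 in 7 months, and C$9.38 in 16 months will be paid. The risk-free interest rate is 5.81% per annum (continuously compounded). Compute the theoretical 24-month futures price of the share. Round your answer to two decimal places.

PV(dividends) I = 9.38·e^(−0.0581·3/12) + 9.38·e^(−0.0581·4/12) + 9.38·e^(−0.0581·7/12) + 9.38·e^(−0.0581·16/12)
I = 9.2447 + 9.2001 + 9.0674 + 8.6808 = 36.1930
F = (S − I)·e^(rT) = (422.50 − 36.1930) · e^(0.0581·24/12)
= 386.3070 · e^0.116200 = 386.3070 × 1.123220 = C$433.91

C$433.91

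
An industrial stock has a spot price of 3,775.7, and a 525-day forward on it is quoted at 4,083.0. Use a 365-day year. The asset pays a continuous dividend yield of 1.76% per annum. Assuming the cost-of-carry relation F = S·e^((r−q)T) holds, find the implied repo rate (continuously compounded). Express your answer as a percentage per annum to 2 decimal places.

7.20%

From F = S·e^((r−q)T): (r − q) = ln(F/S)/T
ln(4083.0/3775.7) = ln(1.081389) = 0.078246
(r − q) = 0.078246 / (525/365) = 0.054400
r = ln(F/S)/T + q = 0.054400 + 0.0176 = 0.072000
r = 7.20%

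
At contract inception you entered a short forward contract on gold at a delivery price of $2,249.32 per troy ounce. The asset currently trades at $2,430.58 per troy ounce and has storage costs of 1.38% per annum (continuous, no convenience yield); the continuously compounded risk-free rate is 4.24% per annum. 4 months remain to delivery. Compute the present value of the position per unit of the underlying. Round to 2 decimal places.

Current fair forward for the remaining 4 months: F = S·e^((r + u)·T), (r + u) = 0.0424 + 0.0138 = 0.0562
F = 2430.58 · e^(0.0562 × 4/12) = 2430.58 × 1.01890990 = 2476.5420
Value of long forward = (F − K)·e^(−rT) = (2476.5420 − 2249.32) · e^(−0.0424·4/12)
= 227.2220 × 0.98596607 = 224.03
Short position value = −(long value) = -$224.03

-$224.03 per troy ounce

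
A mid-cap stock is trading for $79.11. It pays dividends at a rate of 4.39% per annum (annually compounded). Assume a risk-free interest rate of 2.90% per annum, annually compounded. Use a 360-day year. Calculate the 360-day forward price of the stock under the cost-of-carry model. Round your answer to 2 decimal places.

F = S · (1+r)^T / (1+q)^T
= 79.11 × 1.029000 / 1.043900 = 79.11 × 0.985727
F = $77.98

$77.98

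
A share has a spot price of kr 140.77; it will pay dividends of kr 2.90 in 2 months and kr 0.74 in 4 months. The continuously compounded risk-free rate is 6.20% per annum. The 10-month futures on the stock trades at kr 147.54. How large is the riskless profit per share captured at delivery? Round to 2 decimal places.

PV(dividends) I = 2.90·e^(−0.0620·2/12) + 0.74·e^(−0.0620·4/12) = 3.5951
Fair futures F* = (S − I)·e^(rT) = (140.77 − 3.5951)·e^0.051667 = 137.1749 × 1.053025 = 144.4486
Market kr 147.54 > fair 144.4486: forward overpriced → cash-and-carry (borrow at r, buy the stock and collect the dividends, short the forward).
Profit at T = |F_mkt − F*| = |147.54 − 144.4486| = kr 3.09 per share

kr 3.09 per share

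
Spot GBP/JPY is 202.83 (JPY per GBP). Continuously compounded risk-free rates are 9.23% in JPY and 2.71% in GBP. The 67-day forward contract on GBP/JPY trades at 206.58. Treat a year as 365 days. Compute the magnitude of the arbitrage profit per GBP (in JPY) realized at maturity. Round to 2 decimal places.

Fair forward: F* = S·e^(carry·T), with carry = (r_JPY − r_GBP) = 0.0923 − 0.0271 = 0.0652
F* = 202.83 · e^(0.0652 × 67/365) = 202.83 · e^0.011968 = 202.83 × 1.012040 = 205.2721
Market 206.58 > fair 205.2721: forward overpriced → cash-and-carry (buy spot, short the forward).
At maturity, profit = |F_mkt − F*| = |206.58 − 205.2721| = 1.31 per GBP (in JPY)

1.31 per GBP (in JPY)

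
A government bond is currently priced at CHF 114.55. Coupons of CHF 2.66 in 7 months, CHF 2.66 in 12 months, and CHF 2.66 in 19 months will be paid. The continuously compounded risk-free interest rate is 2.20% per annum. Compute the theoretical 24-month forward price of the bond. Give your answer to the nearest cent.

CHF 111.55

PV(coupons) I = 2.66·e^(−0.0220·7/12) + 2.66·e^(−0.0220·12/12) + 2.66·e^(−0.0220·19/12)
I = 2.6261 + 2.6021 + 2.5689 = 7.7971
F = (S − I)·e^(rT) = (114.55 − 7.7971) · e^(0.0220·24/12)
= 106.7529 · e^0.044000 = 106.7529 × 1.044982 = CHF 111.55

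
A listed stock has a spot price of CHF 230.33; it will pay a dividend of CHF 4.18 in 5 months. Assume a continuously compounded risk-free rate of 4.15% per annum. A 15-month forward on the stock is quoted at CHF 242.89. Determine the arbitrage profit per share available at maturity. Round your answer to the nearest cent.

PV(dividends) I = 4.18·e^(−0.0415·5/12) = 4.1083
Fair forward F* = (S − I)·e^(rT) = (230.33 − 4.1083)·e^0.051875 = 226.2217 × 1.053244 = 238.2666
Market CHF 242.89 > fair 238.2666: forward overpriced → cash-and-carry (borrow at r, buy the stock and collect the dividends, short the forward).
Profit at T = |F_mkt − F*| = |242.89 − 238.2666| = CHF 4.62 per share

CHF 4.62 per share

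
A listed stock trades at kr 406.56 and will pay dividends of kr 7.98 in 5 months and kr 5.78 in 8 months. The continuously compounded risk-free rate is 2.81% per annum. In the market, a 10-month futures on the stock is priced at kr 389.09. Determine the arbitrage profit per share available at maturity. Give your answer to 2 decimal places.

PV(dividends) I = 7.98·e^(−0.0281·5/12) + 5.78·e^(−0.0281·8/12) = 13.5598
Fair futures F* = (S − I)·e^(rT) = (406.56 − 13.5598)·e^0.023417 = 393.0002 × 1.023693 = 402.3116
Market kr 389.09 < fair 402.3116: forward underpriced → reverse cash-and-carry (short the stock, invest proceeds at r, pay the dividends, go long the forward).
Profit at T = |F_mkt − F*| = |389.09 − 402.3116| = kr 13.22 per share

kr 13.22 per share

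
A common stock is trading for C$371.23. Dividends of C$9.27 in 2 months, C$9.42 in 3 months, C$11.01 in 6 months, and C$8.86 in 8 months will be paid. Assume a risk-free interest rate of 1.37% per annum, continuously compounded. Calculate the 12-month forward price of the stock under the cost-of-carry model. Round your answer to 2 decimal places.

PV(dividends) I = 9.27·e^(−0.0137·2/12) + 9.42·e^(−0.0137·3/12) + 11.01·e^(−0.0137·6/12) + 8.86·e^(−0.0137·8/12)
I = 9.2489 + 9.3878 + 10.9348 + 8.7794 = 38.3509
F = (S − I)·e^(rT) = (371.23 − 38.3509) · e^(0.0137·12/12)
= 332.8791 · e^0.013700 = 332.8791 × 1.013794 = C$337.47

C$337.47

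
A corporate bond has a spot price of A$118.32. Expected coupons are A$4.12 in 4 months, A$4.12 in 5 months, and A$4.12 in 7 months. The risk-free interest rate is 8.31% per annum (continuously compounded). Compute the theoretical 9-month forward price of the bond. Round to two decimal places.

A$113.25

PV(coupons) I = 4.12·e^(−0.0831·4/12) + 4.12·e^(−0.0831·5/12) + 4.12·e^(−0.0831·7/12)
I = 4.0074 + 3.9798 + 3.9250 = 11.9122
F = (S − I)·e^(rT) = (118.32 − 11.9122) · e^(0.0831·9/12)
= 106.4078 · e^0.062325 = 106.4078 × 1.064308 = A$113.25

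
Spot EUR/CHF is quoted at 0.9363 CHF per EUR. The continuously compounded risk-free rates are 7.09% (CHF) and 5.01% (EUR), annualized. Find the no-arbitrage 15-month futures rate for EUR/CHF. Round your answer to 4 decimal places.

0.9610

F = S·e^((r_CHF − r_EUR)T) = 0.9363 · e^((0.0709 − 0.0501) × 15/12)
= 0.9363 · e^0.026000 = 0.9363 × 1.026341
F = 0.9610 CHF per EUR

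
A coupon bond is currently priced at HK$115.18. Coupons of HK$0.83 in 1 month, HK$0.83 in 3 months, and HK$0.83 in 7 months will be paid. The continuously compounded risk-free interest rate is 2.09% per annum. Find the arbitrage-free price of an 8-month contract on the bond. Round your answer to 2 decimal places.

HK$114.29

PV(coupons) I = 0.83·e^(−0.0209·1/12) + 0.83·e^(−0.0209·3/12) + 0.83·e^(−0.0209·7/12)
I = 0.8286 + 0.8257 + 0.8199 = 2.4742
F = (S − I)·e^(rT) = (115.18 − 2.4742) · e^(0.0209·8/12)
= 112.7058 · e^0.013933 = 112.7058 × 1.014031 = HK$114.29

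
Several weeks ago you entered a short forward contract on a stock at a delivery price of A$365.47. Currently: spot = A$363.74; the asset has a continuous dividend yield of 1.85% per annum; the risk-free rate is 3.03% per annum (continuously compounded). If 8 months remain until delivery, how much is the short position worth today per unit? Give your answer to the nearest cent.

Current fair forward for the remaining 8 months: F = S·e^((r − q)·T), (r − q) = 0.0303 − 0.0185 = 0.0118
F = 363.74 · e^(0.0118 × 8/12) = 363.74 × 1.007898 = 366.6128
Value of long forward = (F − K)·e^(−rT) = (366.6128 − 365.47) · e^(−0.0303·8/12)
= 1.1428 × 0.980003 = 1.12
Short position value = −(long value) = -A$1.12

-A$1.12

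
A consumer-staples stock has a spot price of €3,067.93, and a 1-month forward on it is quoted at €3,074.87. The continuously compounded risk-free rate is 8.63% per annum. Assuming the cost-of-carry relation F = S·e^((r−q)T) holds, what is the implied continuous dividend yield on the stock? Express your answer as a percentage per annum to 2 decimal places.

5.92%

From F = S·e^((r−q)T): (r − q) = ln(F/S)/T
ln(3074.87/3067.93) = ln(1.002262) = 0.002259
(r − q) = 0.002259 / (1/12) = 0.027108
q = r − ln(F/S)/T = 0.0863 − 0.027108 = 0.059192
q = 5.92%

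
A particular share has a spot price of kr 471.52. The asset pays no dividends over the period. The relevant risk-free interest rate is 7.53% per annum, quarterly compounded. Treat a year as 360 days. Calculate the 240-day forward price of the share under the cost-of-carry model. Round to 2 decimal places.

kr 495.56

F = S · (1+r/4)^(4T)
= 471.52 × 1.050991
F = kr 495.56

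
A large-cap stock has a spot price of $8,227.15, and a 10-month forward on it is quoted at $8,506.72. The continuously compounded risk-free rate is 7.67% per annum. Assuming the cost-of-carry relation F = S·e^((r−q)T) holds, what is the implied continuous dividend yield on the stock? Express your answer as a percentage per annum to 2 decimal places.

3.66%

From F = S·e^((r−q)T): (r − q) = ln(F/S)/T
ln(8506.72/8227.15) = ln(1.033981) = 0.033416
(r − q) = 0.033416 / (10/12) = 0.040099
q = r − ln(F/S)/T = 0.0767 − 0.040099 = 0.036601
q = 3.66%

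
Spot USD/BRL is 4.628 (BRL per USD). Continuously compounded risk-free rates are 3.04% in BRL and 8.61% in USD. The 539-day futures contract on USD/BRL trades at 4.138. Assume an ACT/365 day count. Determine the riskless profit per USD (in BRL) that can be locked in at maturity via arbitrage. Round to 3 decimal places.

Fair futures: F* = S·e^(carry·T), with carry = (r_BRL − r_USD) = 0.0304 − 0.0861 = -0.0557
F* = 4.628 · e^(-0.0557 × 539/365) = 4.628 · e^-0.082253 = 4.628 × 0.921039 = 4.2626
Market 4.138 < fair 4.2626: forward underpriced → reverse cash-and-carry (short spot, go long the forward).
At maturity, profit = |F_mkt − F*| = |4.138 − 4.2626| = 0.125 per USD (in BRL)

0.125 per USD (in BRL)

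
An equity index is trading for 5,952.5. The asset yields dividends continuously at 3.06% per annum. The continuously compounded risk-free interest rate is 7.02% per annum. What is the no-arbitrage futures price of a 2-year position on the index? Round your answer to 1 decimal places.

F = S·e^((r − q)T) = 5952.5 · e^((0.0702 − 0.0306) × 2)
= 5952.5 · e^0.079200 = 5952.5 × 1.082421
F = 6,443.1

6,443.1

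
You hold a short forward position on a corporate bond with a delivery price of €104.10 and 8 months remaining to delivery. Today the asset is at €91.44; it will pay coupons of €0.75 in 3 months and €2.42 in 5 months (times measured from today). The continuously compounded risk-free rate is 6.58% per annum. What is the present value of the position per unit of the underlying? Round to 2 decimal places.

€11.28

PV(remaining coupons) I = 0.75·e^(−0.0658·3/12) + 2.42·e^(−0.0658·5/12) = 3.0923
Current forward F = (S − I)·e^(rT) = (91.44 − 3.0923)·e^(0.0658·8/12) = 88.3477 × 1.044843 = 92.3095
Value (long) = (F − K)·e^(−rT) = (92.3095 − 104.10) × 0.957082 = -11.2845
Short position value = −(long value) = €11.28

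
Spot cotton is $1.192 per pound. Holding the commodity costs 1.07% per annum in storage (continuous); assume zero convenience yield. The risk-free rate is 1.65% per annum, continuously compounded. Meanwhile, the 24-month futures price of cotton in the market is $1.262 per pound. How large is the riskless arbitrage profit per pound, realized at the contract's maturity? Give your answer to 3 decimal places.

Fair futures: F* = S·e^(carry·T), with carry = (r + u) = 0.0165 + 0.0107 = 0.0272
F* = 1.192 · e^(0.0272 × 24/12) = 1.192 · e^0.054400 = 1.192 × 1.055907 = $1.2586
Market $1.262 > fair $1.2586: forward overpriced → cash-and-carry (buy spot, short the forward).
At maturity, profit = |F_mkt − F*| = |1.262 − 1.2586| = $0.003 per pound

$0.003 per pound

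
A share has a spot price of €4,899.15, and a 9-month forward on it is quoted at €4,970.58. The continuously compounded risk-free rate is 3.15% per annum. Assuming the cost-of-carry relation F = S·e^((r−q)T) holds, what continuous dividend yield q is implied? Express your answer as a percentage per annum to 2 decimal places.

1.22%

From F = S·e^((r−q)T): (r − q) = ln(F/S)/T
ln(4970.58/4899.15) = ln(1.014580) = 0.014475
(r − q) = 0.014475 / (9/12) = 0.019300
q = r − ln(F/S)/T = 0.0315 − 0.019300 = 0.012200
q = 1.22%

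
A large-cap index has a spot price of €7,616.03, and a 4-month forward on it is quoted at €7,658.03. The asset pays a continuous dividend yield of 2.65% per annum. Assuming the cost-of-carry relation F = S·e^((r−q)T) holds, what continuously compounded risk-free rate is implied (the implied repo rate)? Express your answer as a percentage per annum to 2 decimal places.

From F = S·e^((r−q)T): (r − q) = ln(F/S)/T
ln(7658.03/7616.03) = ln(1.005515) = 0.005500
(r − q) = 0.005500 / (4/12) = 0.016500
r = ln(F/S)/T + q = 0.016500 + 0.0265 = 0.043000
r = 4.30%

4.30%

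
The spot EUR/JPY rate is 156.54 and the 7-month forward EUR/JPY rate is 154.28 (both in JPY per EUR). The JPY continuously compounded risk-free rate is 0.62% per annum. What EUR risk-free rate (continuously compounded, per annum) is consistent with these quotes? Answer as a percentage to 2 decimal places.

F = S·e^((r_JPY − r_EUR)T) ⇒ r_EUR = r_JPY − ln(F/S)/T
ln(154.28/156.54) = -0.014542; /(7/12) = -0.024929
r_EUR = 0.0062 + 0.024929 = 0.031129
r_EUR = 3.11%

3.11%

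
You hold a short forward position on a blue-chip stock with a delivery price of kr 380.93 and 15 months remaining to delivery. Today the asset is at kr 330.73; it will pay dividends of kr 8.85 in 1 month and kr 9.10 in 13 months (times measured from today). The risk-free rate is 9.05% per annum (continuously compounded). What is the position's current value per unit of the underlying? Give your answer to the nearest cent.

PV(remaining dividends) I = 8.85·e^(−0.0905·1/12) + 9.10·e^(−0.0905·13/12) = 17.0337
Current forward F = (S − I)·e^(rT) = (330.73 − 17.0337)·e^(0.0905·15/12) = 313.6963 × 1.119772 = 351.2683
Value (long) = (F − K)·e^(−rT) = (351.2683 − 380.93) × 0.893039 = -26.4891
Short position value = −(long value) = kr 26.49

kr 26.49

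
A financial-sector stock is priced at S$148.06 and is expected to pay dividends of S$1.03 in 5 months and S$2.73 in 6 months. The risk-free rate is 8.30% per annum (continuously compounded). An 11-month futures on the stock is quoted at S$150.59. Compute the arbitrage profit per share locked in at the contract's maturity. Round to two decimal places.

PV(dividends) I = 1.03·e^(−0.0830·5/12) + 2.73·e^(−0.0830·6/12) = 3.6140
Fair futures F* = (S − I)·e^(rT) = (148.06 − 3.6140)·e^0.076083 = 144.4460 × 1.079052 = 155.8647
Market S$150.59 < fair 155.8647: forward underpriced → reverse cash-and-carry (short the stock, invest proceeds at r, pay the dividends, go long the forward).
Profit at T = |F_mkt − F*| = |150.59 − 155.8647| = S$5.27 per share

S$5.27 per share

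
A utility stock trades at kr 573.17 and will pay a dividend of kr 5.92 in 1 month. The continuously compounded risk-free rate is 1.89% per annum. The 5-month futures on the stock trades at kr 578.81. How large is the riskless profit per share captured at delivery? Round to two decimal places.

PV(dividends) I = 5.92·e^(−0.0189·1/12) = 5.9107
Fair futures F* = (S − I)·e^(rT) = (573.17 − 5.9107)·e^0.007875 = 567.2593 × 1.007906 = 571.7441
Market kr 578.81 > fair 571.7441: forward overpriced → cash-and-carry (borrow at r, buy the stock and collect the dividends, short the forward).
Profit at T = |F_mkt − F*| = |578.81 − 571.7441| = kr 7.07 per share

kr 7.07 per share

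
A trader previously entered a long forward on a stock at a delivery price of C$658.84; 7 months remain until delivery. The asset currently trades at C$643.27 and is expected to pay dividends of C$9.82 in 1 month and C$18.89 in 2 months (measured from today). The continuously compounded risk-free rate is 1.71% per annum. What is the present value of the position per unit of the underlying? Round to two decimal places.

-C$37.67

PV(remaining dividends) I = 9.82·e^(−0.0171·1/12) + 18.89·e^(−0.0171·2/12) = 28.6423
Current forward F = (S − I)·e^(rT) = (643.27 − 28.6423)·e^(0.0171·7/12) = 614.6277 × 1.010025 = 620.7893
Value (long) = (F − K)·e^(−rT) = (620.7893 − 658.84) × 0.990075 = -37.6730
Value = -C$37.67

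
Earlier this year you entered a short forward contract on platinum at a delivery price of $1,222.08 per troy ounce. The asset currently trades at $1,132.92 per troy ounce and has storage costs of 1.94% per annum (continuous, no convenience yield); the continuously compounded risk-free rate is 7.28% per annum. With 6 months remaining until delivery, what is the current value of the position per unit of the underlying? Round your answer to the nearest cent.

$34.43 per troy ounce

Current fair forward for the remaining 6 months: F = S·e^((r + u)·T), (r + u) = 0.0728 + 0.0194 = 0.0922
F = 1132.92 · e^(0.0922 × 6/12) = 1132.92 × 1.04717912 = 1186.3702
Value of long forward = (F − K)·e^(−rT) = (1186.3702 − 1222.08) · e^(−0.0728·6/12)
= -35.7098 × 0.96425451 = -34.43
Short position value = −(long value) = $34.43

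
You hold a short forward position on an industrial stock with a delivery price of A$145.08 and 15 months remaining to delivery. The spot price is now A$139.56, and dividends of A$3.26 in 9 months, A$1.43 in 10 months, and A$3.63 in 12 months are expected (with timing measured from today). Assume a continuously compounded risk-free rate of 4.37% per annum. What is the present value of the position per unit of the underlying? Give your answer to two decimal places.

A$5.82

PV(remaining dividends) I = 3.26·e^(−0.0437·9/12) + 1.43·e^(−0.0437·10/12) + 3.63·e^(−0.0437·12/12) = 8.0085
Current forward F = (S − I)·e^(rT) = (139.56 − 8.0085)·e^(0.0437·15/12) = 131.5515 × 1.056144 = 138.9373
Value (long) = (F − K)·e^(−rT) = (138.9373 − 145.08) × 0.946840 = -5.8162
Short position value = −(long value) = A$5.82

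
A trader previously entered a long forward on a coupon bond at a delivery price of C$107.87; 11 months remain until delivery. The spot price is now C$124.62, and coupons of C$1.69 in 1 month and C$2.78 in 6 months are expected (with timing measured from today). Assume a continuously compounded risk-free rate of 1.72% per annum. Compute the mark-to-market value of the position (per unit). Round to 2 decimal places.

PV(remaining coupons) I = 1.69·e^(−0.0172·1/12) + 2.78·e^(−0.0172·6/12) = 4.4438
Current forward F = (S − I)·e^(rT) = (124.62 − 4.4438)·e^(0.0172·11/12) = 120.1762 × 1.015892 = 122.0860
Value (long) = (F − K)·e^(−rT) = (122.0860 − 107.87) × 0.984357 = 13.9936
Value = C$13.99

C$13.99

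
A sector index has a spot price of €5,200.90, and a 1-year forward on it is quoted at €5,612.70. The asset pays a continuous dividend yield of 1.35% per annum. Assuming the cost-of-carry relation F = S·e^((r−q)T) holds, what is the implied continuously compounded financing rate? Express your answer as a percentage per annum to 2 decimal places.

8.97%

From F = S·e^((r−q)T): (r − q) = ln(F/S)/T
ln(5612.70/5200.90) = ln(1.079179) = 0.076201
(r − q) = 0.076201 / (1) = 0.076201
r = ln(F/S)/T + q = 0.076201 + 0.0135 = 0.089701
r = 8.97%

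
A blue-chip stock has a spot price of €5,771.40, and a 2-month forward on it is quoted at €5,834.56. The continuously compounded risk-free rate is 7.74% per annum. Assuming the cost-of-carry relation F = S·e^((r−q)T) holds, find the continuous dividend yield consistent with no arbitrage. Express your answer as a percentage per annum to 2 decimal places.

1.21%

From F = S·e^((r−q)T): (r − q) = ln(F/S)/T
ln(5834.56/5771.40) = ln(1.010944) = 0.010885
(r − q) = 0.010885 / (2/12) = 0.065310
q = r − ln(F/S)/T = 0.0774 − 0.065310 = 0.012090
q = 1.21%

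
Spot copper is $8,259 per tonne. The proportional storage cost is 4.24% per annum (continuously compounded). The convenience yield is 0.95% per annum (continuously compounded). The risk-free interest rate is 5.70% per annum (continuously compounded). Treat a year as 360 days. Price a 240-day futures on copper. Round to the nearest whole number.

Net carry = r + u − y = 0.0570 + 0.0424 − 0.0095 = 0.0899
F = S·e^((r+u−y)T) = 8259 · e^(0.0899 × 240/360) = 8259 · e^0.059933
= 8259 × 1.061765 = $8,769 per tonne

$8,769 per tonne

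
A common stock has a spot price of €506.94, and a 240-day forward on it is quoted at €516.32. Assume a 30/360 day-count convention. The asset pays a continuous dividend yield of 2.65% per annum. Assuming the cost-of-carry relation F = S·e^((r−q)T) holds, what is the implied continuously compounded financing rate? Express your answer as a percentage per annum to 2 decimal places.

From F = S·e^((r−q)T): (r − q) = ln(F/S)/T
ln(516.32/506.94) = ln(1.018503) = 0.018334
(r − q) = 0.018334 / (240/360) = 0.027501
r = ln(F/S)/T + q = 0.027501 + 0.0265 = 0.054001
r = 5.40%

5.40%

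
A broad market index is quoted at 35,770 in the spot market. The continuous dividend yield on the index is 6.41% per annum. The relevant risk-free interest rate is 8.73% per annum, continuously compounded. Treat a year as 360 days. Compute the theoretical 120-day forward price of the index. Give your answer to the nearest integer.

F = S·e^((r − q)T) = 35770 · e^((0.0873 − 0.0641) × 120/360)
= 35770 · e^0.007733 = 35770 × 1.007763
F = 36,048

36,048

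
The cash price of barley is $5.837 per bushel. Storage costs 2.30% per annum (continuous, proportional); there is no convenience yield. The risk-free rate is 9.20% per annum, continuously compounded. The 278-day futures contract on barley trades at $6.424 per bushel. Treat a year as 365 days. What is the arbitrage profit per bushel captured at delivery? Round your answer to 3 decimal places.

Fair futures: F* = S·e^(carry·T), with carry = (r + u) = 0.0920 + 0.0230 = 0.1150
F* = 5.837 · e^(0.1150 × 278/365) = 5.837 · e^0.087589 = 5.837 × 1.091539 = $6.3713
Market $6.424 > fair $6.3713: forward overpriced → cash-and-carry (buy spot, short the forward).
At maturity, profit = |F_mkt − F*| = |6.424 − 6.3713| = $0.053 per bushel

$0.053 per bushel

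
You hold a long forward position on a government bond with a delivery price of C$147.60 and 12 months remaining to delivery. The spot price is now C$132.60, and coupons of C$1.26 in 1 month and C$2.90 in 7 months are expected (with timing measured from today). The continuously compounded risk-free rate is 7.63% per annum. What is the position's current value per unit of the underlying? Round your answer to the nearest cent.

-C$8.18

PV(remaining coupons) I = 1.26·e^(−0.0763·1/12) + 2.90·e^(−0.0763·7/12) = 4.0258
Current forward F = (S − I)·e^(rT) = (132.60 − 4.0258)·e^(0.0763·12/12) = 128.5742 × 1.079286 = 138.7683
Value (long) = (F − K)·e^(−rT) = (138.7683 − 147.60) × 0.926538 = -8.1829
Value = -C$8.18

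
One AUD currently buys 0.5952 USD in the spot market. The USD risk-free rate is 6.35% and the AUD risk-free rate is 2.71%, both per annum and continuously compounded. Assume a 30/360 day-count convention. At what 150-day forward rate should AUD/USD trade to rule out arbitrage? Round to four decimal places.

0.6043

F = S·e^((r_USD − r_AUD)T) = 0.5952 · e^((0.0635 − 0.0271) × 150/360)
= 0.5952 · e^0.015167 = 0.5952 × 1.015283
F = 0.6043 USD per AUD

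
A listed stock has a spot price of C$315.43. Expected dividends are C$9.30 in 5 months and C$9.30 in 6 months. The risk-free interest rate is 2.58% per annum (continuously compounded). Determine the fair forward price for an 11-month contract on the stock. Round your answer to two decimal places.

C$304.16

PV(dividends) I = 9.30·e^(−0.0258·5/12) + 9.30·e^(−0.0258·6/12)
I = 9.2006 + 9.1808 = 18.3814
F = (S − I)·e^(rT) = (315.43 − 18.3814) · e^(0.0258·11/12)
= 297.0486 · e^0.023650 = 297.0486 × 1.023932 = C$304.16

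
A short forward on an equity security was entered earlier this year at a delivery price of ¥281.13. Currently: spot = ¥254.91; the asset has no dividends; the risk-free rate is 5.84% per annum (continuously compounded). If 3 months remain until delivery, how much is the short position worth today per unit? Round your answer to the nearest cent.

¥22.15

Current fair forward for the remaining 3 months: F = S·e^(r·T), r = 0.0584
F = 254.91 · e^(0.0584 × 3/12) = 254.91 × 1.014707 = 258.6590
Value of long forward = (F − K)·e^(−rT) = (258.6590 − 281.13) · e^(−0.0584·3/12)
= -22.4710 × 0.985506 = -22.15
Short position value = −(long value) = ¥22.15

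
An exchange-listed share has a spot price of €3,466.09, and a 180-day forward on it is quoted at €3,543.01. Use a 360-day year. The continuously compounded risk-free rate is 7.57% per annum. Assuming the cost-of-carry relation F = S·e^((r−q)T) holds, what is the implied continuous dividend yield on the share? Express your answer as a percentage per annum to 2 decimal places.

From F = S·e^((r−q)T): (r − q) = ln(F/S)/T
ln(3543.01/3466.09) = ln(1.022192) = 0.021949
(r − q) = 0.021949 / (180/360) = 0.043898
q = r − ln(F/S)/T = 0.0757 − 0.043898 = 0.031802
q = 3.18%

3.18%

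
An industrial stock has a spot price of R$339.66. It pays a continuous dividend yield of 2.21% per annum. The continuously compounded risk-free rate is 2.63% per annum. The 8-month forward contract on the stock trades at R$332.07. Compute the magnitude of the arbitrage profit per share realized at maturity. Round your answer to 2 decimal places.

Fair forward: F* = S·e^(carry·T), with carry = (r − q) = 0.0263 − 0.0221 = 0.0042
F* = 339.66 · e^(0.0042 × 8/12) = 339.66 · e^0.002800 = 339.66 × 1.002804 = R$340.6124
Market R$332.07 < fair R$340.6124: forward underpriced → reverse cash-and-carry (short spot, go long the forward).
At maturity, profit = |F_mkt − F*| = |332.07 − 340.6124| = R$8.54 per share

R$8.54 per share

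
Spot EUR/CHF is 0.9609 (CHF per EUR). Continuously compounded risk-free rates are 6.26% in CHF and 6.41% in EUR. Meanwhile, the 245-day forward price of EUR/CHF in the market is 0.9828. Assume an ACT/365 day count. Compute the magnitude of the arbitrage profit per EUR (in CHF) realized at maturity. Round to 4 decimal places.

Fair forward: F* = S·e^(carry·T), with carry = (r_CHF − r_EUR) = 0.0626 − 0.0641 = -0.0015
F* = 0.9609 · e^(-0.0015 × 245/365) = 0.9609 · e^-0.001007 = 0.9609 × 0.998994 = 0.9599
Market 0.9828 > fair 0.9599: forward overpriced → cash-and-carry (buy spot, short the forward).
At maturity, profit = |F_mkt − F*| = |0.9828 − 0.9599| = 0.0229 per EUR (in CHF)

0.0229 per EUR (in CHF)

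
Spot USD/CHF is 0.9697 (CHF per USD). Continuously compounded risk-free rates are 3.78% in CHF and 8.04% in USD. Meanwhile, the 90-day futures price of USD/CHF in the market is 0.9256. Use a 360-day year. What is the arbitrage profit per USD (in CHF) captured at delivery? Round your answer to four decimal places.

0.0338 per USD (in CHF)

Fair futures: F* = S·e^(carry·T), with carry = (r_CHF − r_USD) = 0.0378 − 0.0804 = -0.0426
F* = 0.9697 · e^(-0.0426 × 90/360) = 0.9697 · e^-0.010650 = 0.9697 × 0.989407 = 0.9594
Market 0.9256 < fair 0.9594: forward underpriced → reverse cash-and-carry (short spot, go long the forward).
At maturity, profit = |F_mkt − F*| = |0.9256 − 0.9594| = 0.0338 per USD (in CHF)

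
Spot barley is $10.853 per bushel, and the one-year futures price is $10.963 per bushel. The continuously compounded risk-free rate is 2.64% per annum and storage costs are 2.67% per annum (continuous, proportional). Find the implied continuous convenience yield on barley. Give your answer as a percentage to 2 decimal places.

4.30%

F = S·e^((r+u−y)T) ⇒ (r+u−y) = ln(F/S)/T
ln(10.963/10.853) = 0.010084; /T ⇒ 0.010084
y = r + u − ln(F/S)/T = 0.0264 + 0.0267 − 0.010084 = 0.043016
y = 4.30%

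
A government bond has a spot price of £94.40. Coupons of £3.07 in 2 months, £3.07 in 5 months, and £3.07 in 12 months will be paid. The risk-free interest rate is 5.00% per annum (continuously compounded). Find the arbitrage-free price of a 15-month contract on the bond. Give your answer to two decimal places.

£90.94

PV(coupons) I = 3.07·e^(−0.0500·2/12) + 3.07·e^(−0.0500·5/12) + 3.07·e^(−0.0500·12/12)
I = 3.0445 + 3.0067 + 2.9203 = 8.9715
F = (S − I)·e^(rT) = (94.40 − 8.9715) · e^(0.0500·15/12)
= 85.4285 · e^0.062500 = 85.4285 × 1.064494 = £90.94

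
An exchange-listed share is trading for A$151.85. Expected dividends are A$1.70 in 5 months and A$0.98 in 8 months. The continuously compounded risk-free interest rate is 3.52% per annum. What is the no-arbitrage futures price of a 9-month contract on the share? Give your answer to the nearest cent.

PV(dividends) I = 1.70·e^(−0.0352·5/12) + 0.98·e^(−0.0352·8/12)
I = 1.6752 + 0.9573 = 2.6325
F = (S − I)·e^(rT) = (151.85 − 2.6325) · e^(0.0352·9/12)
= 149.2175 · e^0.026400 = 149.2175 × 1.026752 = A$153.21

A$153.21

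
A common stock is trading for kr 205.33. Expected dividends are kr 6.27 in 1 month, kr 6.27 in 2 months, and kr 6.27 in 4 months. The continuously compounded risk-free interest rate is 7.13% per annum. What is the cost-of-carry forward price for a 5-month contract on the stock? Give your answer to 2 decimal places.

PV(dividends) I = 6.27·e^(−0.0713·1/12) + 6.27·e^(−0.0713·2/12) + 6.27·e^(−0.0713·4/12)
I = 6.2329 + 6.1959 + 6.1227 = 18.5515
F = (S − I)·e^(rT) = (205.33 − 18.5515) · e^(0.0713·5/12)
= 186.7785 · e^0.029708 = 186.7785 × 1.030154 = kr 192.41

kr 192.41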